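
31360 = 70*448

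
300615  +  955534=1256149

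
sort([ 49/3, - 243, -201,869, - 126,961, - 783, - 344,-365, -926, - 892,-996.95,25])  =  [ - 996.95,  -  926, - 892, -783, - 365,-344, - 243, - 201, - 126 , 49/3, 25, 869, 961]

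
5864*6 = 35184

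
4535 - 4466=69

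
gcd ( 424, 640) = 8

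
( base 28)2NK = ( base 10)2232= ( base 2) 100010111000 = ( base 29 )2is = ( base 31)2a0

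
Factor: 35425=5^2 * 13^1 * 109^1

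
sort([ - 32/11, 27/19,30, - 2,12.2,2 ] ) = [ - 32/11,-2,  27/19,2,12.2,30] 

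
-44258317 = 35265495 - 79523812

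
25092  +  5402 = 30494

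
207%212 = 207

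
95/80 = 19/16  =  1.19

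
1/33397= 1/33397=   0.00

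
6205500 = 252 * 24625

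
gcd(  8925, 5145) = 105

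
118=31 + 87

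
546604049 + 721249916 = 1267853965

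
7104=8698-1594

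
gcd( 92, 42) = 2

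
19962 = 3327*6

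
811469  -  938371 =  - 126902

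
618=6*103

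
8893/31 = 286 + 27/31= 286.87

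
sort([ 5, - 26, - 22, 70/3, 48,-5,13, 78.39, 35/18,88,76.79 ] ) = [ - 26 , - 22, - 5, 35/18, 5, 13, 70/3,48,  76.79, 78.39,88]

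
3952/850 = 4 + 276/425 = 4.65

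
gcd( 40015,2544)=53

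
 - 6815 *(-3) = 20445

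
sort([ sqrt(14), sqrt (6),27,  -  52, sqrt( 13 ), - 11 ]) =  [ - 52,-11, sqrt( 6), sqrt(13) , sqrt(14), 27]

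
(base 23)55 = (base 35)3F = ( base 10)120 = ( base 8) 170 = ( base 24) 50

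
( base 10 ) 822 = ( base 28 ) 11a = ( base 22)1f8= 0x336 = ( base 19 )255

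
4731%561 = 243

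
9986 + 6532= 16518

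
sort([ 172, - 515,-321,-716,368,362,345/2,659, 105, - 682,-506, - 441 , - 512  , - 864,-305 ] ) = [-864, - 716,-682,- 515, -512, - 506 , - 441,-321,-305,105,172, 345/2, 362, 368,659] 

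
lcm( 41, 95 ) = 3895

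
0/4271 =0 = 0.00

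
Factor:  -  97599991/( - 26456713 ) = 107^(- 1)*563^1*173357^1*247259^(-1)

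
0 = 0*7338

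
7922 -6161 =1761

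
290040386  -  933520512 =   -  643480126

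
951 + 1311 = 2262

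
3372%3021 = 351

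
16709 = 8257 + 8452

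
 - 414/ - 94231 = 18/4097=0.00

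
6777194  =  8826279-2049085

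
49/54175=49/54175 = 0.00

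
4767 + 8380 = 13147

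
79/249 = 79/249= 0.32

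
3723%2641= 1082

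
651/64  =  10 + 11/64   =  10.17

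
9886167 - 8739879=1146288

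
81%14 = 11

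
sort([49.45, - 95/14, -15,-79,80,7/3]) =[ - 79,-15, - 95/14, 7/3,49.45,80 ] 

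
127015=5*25403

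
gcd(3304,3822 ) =14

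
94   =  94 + 0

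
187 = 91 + 96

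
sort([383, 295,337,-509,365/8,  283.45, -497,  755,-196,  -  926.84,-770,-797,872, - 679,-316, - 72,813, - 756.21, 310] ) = [-926.84,-797, - 770, - 756.21 , - 679,-509 ,-497,- 316, - 196,-72,365/8,283.45,295, 310,337,383, 755, 813,872 ] 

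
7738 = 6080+1658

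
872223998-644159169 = 228064829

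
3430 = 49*70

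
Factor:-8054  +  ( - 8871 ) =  - 16925 = - 5^2*677^1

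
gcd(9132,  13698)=4566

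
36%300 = 36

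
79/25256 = 79/25256=0.00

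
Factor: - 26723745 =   -  3^2*5^1*17^1*181^1*193^1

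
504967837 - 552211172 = - 47243335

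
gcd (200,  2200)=200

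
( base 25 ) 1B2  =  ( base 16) 386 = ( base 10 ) 902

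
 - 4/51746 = -2/25873 = - 0.00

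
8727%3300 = 2127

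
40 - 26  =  14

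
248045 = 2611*95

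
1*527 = 527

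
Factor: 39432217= 11^1  *31^1*115637^1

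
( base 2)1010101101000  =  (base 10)5480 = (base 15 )1955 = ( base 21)c8k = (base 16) 1568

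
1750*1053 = 1842750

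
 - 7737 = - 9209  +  1472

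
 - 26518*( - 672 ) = 17820096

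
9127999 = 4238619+4889380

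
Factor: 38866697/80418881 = 47^1 * 397^1*2083^1 * 80418881^( -1 ) 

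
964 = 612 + 352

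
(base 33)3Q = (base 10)125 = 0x7d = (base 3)11122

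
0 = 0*7977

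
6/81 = 2/27=   0.07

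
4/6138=2/3069 = 0.00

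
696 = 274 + 422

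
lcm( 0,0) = 0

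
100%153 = 100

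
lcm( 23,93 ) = 2139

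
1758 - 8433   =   - 6675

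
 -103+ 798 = 695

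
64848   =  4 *16212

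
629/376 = 629/376 = 1.67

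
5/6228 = 5/6228 = 0.00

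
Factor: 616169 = 616169^1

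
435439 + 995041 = 1430480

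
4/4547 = 4/4547=0.00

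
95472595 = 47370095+48102500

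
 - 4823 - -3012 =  - 1811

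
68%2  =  0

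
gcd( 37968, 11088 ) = 336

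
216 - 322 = - 106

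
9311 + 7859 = 17170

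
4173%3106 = 1067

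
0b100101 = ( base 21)1g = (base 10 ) 37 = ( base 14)29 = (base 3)1101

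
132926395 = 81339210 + 51587185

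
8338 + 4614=12952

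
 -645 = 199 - 844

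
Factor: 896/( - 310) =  - 2^6*5^( - 1)*7^1*31^( - 1 ) = - 448/155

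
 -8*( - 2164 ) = 17312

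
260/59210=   26/5921=0.00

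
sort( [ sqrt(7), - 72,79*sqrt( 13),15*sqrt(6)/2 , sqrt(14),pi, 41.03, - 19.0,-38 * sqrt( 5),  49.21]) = [ - 38*sqrt (5), - 72, - 19.0,sqrt( 7),  pi,  sqrt( 14), 15*sqrt( 6)/2,  41.03, 49.21,79*sqrt( 13) ] 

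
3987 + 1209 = 5196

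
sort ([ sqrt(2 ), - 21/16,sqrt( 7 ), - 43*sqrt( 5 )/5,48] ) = [-43*sqrt(5 )/5, - 21/16 , sqrt( 2),sqrt(7 ),48 ]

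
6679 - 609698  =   - 603019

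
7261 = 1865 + 5396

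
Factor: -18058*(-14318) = 258554444= 2^2*7159^1*9029^1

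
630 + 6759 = 7389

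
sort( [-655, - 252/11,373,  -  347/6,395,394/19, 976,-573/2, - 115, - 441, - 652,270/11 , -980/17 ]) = [- 655,  -  652, - 441, - 573/2, -115,  -  347/6,- 980/17,-252/11,394/19,  270/11,373,395,976] 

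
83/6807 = 83/6807 = 0.01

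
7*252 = 1764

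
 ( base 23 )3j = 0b1011000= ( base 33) 2M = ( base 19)4C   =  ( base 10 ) 88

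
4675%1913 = 849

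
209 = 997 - 788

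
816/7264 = 51/454 = 0.11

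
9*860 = 7740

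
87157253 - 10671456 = 76485797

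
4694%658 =88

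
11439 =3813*3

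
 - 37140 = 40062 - 77202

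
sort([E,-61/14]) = [ - 61/14 , E ] 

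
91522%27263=9733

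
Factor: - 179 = - 179^1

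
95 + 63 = 158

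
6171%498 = 195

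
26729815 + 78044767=104774582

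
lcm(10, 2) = 10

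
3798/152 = 1899/76 = 24.99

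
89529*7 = 626703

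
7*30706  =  214942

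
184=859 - 675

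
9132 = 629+8503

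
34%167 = 34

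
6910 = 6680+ 230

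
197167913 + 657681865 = 854849778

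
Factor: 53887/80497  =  101^( - 1)*  797^( - 1 )*53887^1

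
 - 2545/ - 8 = 318 + 1/8 = 318.12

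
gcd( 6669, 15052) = 1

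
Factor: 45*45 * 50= 101250 = 2^1*3^4*5^4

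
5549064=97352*57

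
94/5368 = 47/2684 = 0.02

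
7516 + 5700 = 13216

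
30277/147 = 30277/147 = 205.97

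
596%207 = 182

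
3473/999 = 3473/999 =3.48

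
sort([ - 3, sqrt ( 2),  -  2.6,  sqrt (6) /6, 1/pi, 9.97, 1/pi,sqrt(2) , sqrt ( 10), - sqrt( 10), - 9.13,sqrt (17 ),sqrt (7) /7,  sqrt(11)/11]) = [-9.13 , - sqrt (10 ) , - 3, - 2.6, sqrt(11)/11 , 1/pi,1/pi, sqrt(7 ) /7, sqrt( 6 )/6, sqrt( 2),  sqrt( 2), sqrt (10), sqrt(17 ) , 9.97 ] 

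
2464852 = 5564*443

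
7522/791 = 9+ 403/791 = 9.51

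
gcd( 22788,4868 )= 4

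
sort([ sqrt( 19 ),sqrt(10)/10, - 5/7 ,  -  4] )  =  [ - 4, - 5/7,  sqrt(10 ) /10, sqrt(19)] 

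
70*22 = 1540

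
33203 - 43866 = -10663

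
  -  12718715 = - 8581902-4136813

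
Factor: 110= 2^1*5^1*11^1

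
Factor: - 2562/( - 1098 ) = 7/3 = 3^( - 1)*7^1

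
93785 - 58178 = 35607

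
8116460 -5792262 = 2324198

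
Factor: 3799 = 29^1*131^1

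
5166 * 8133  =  42015078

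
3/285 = 1/95 = 0.01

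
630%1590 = 630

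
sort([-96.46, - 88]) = [ - 96.46, - 88 ] 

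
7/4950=7/4950=0.00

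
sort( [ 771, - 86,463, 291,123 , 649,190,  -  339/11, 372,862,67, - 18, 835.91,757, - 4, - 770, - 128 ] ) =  [ - 770,-128, - 86, - 339/11, - 18,  -  4,67,123, 190,291,372, 463,649,757, 771,835.91, 862]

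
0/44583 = 0 = 0.00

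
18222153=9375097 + 8847056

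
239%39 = 5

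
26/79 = 26/79 = 0.33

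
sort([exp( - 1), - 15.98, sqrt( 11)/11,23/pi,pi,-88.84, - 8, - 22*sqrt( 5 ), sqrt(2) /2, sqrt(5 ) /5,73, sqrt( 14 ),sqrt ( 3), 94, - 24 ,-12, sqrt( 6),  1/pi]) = [ - 88.84 , - 22*sqrt( 5 ), - 24, - 15.98, - 12, - 8,sqrt(11)/11,1/pi, exp( - 1),sqrt( 5) /5,  sqrt( 2)/2, sqrt (3),sqrt(6),pi, sqrt ( 14 ), 23/pi,  73,94 ]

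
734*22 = 16148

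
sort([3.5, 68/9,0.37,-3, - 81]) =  [ - 81,-3, 0.37,3.5, 68/9 ] 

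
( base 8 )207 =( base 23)5k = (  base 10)135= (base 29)4j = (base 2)10000111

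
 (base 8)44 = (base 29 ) 17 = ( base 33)13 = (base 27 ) 19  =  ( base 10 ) 36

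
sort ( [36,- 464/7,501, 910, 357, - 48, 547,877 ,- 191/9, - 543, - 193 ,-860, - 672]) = [ - 860, - 672 ,-543,-193, - 464/7,-48 ,  -  191/9, 36,357, 501, 547, 877, 910 ]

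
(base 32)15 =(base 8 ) 45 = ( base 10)37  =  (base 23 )1E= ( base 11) 34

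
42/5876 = 21/2938 = 0.01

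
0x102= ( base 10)258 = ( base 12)196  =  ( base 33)7R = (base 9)316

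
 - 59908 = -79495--19587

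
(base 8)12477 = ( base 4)1110333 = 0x153F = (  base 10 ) 5439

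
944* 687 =648528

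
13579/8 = 13579/8  =  1697.38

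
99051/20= 4952 + 11/20 = 4952.55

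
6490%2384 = 1722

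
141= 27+114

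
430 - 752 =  - 322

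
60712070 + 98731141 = 159443211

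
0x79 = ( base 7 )232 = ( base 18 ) 6d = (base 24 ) 51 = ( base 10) 121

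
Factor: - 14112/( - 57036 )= 24/97= 2^3 * 3^1*97^( - 1)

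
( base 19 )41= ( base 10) 77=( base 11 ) 70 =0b1001101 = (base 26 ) 2P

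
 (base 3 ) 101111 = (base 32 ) 8R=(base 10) 283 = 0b100011011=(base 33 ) 8J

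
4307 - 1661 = 2646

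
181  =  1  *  181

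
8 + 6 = 14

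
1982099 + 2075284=4057383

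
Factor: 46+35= 3^4 = 81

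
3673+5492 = 9165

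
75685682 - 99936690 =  - 24251008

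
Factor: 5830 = 2^1*5^1*11^1*53^1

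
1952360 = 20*97618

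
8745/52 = 8745/52 = 168.17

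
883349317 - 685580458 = 197768859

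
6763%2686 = 1391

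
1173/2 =1173/2=586.50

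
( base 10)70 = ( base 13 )55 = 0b1000110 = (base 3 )2121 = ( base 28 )2e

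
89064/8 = 11133 = 11133.00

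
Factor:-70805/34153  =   - 5^1*17^1*41^(-1) = - 85/41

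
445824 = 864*516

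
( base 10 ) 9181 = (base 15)2AC1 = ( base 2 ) 10001111011101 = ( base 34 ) 7W1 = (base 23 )H84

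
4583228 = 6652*689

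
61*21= 1281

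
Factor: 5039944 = 2^3*7^2 * 13^1*23^1 * 43^1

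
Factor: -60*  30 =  -1800= - 2^3 * 3^2*5^2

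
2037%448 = 245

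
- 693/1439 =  - 1 + 746/1439 = -0.48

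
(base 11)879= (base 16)41E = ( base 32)10U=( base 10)1054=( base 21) 284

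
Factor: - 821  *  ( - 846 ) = 2^1 *3^2*47^1*821^1 = 694566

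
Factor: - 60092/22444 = -83/31 = -  31^( - 1)*83^1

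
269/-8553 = -269/8553 = -0.03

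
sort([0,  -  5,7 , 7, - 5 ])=[ - 5, - 5,0,  7,  7 ]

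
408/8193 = 136/2731 = 0.05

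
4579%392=267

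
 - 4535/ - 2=2267 + 1/2 = 2267.50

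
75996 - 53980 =22016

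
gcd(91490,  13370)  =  70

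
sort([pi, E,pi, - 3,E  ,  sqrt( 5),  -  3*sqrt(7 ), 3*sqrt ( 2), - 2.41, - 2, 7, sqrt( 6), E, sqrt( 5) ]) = [ - 3*sqrt( 7), - 3,  -  2.41,-2,sqrt( 5), sqrt(5),sqrt( 6),E, E, E,pi, pi, 3*sqrt( 2), 7]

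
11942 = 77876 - 65934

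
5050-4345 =705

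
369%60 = 9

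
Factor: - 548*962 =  -2^3*13^1 * 37^1*137^1 = - 527176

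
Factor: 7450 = 2^1*5^2 * 149^1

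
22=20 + 2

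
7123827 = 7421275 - 297448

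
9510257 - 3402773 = 6107484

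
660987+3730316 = 4391303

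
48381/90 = 537+ 17/30= 537.57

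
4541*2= 9082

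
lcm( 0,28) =0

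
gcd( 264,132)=132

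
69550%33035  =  3480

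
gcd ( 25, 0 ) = 25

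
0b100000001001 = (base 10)2057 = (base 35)1NR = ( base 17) 720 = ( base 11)1600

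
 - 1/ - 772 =1/772  =  0.00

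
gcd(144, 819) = 9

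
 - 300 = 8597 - 8897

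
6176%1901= 473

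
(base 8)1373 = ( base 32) NR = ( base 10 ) 763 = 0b1011111011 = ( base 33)N4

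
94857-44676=50181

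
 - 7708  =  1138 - 8846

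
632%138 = 80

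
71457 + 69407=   140864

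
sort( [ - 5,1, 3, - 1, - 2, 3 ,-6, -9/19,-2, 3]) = [ - 6, - 5, - 2,  -  2, - 1, - 9/19, 1, 3, 3, 3]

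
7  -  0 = 7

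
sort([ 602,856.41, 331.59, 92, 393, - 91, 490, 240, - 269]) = [  -  269 ,-91 , 92, 240, 331.59 , 393,490, 602, 856.41]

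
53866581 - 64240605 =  - 10374024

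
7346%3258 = 830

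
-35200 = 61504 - 96704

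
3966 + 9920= 13886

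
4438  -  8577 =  - 4139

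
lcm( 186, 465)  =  930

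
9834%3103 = 525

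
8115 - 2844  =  5271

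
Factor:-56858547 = -3^1*1103^1*17183^1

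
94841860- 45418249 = 49423611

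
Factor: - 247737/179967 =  - 329/239 =-7^1*47^1*239^(-1 ) 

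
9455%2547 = 1814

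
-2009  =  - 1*2009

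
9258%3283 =2692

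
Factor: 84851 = 13^1*61^1*107^1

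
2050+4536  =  6586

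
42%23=19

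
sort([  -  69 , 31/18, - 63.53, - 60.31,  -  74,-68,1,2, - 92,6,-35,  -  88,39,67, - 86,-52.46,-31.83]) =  [-92,- 88, - 86, - 74, - 69, - 68, - 63.53, -60.31,  -  52.46, - 35,-31.83,  1,  31/18,2,6,39,67]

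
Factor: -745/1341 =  - 3^ (-2) *5^1=- 5/9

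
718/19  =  718/19 = 37.79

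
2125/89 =2125/89 = 23.88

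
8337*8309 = 69272133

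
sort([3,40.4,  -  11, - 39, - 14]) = [ - 39, - 14, - 11 , 3, 40.4]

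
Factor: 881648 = 2^4 * 55103^1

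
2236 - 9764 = - 7528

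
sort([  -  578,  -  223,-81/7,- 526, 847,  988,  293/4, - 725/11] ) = [- 578 ,- 526, - 223, - 725/11,-81/7,293/4,  847, 988] 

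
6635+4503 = 11138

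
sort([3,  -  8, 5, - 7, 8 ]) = [  -  8, - 7, 3,5, 8]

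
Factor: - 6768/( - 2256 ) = 3^1  =  3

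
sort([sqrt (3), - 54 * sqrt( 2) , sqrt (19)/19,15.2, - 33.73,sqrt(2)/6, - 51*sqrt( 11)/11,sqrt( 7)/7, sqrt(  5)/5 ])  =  [ - 54*sqrt( 2), - 33.73 , - 51*sqrt( 11)/11,sqrt( 19)/19,  sqrt(  2)/6 , sqrt( 7 )/7,sqrt(5 ) /5, sqrt( 3), 15.2] 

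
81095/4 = 20273 + 3/4 = 20273.75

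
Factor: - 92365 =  - 5^1 * 7^2*13^1*29^1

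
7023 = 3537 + 3486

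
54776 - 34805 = 19971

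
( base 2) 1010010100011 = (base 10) 5283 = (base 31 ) 5FD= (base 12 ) 3083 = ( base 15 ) 1873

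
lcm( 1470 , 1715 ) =10290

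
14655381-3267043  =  11388338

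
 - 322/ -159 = 322/159 = 2.03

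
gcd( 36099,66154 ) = 1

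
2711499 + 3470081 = 6181580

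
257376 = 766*336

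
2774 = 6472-3698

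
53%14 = 11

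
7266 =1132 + 6134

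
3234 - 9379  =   - 6145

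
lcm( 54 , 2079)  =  4158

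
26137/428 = 26137/428 = 61.07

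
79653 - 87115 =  - 7462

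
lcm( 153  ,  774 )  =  13158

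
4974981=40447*123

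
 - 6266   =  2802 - 9068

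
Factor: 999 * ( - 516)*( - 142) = 73198728 = 2^3  *  3^4*37^1*43^1*71^1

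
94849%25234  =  19147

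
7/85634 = 7/85634 = 0.00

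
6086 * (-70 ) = -426020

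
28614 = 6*4769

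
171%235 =171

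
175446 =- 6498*( - 27 ) 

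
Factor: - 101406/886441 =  - 2^1*3^1*271^( - 1 )*3271^ ( - 1)*16901^1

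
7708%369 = 328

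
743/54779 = 743/54779 = 0.01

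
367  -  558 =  - 191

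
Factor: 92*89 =2^2 * 23^1*89^1 = 8188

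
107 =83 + 24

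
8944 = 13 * 688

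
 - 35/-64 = 35/64 = 0.55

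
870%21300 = 870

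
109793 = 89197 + 20596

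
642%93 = 84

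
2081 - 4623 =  - 2542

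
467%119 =110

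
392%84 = 56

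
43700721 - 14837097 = 28863624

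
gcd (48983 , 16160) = 1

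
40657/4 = 10164+1/4 =10164.25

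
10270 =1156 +9114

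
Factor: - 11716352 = - 2^8*45767^1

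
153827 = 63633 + 90194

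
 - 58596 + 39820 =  - 18776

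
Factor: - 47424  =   - 2^6*3^1*13^1*19^1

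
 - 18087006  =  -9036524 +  - 9050482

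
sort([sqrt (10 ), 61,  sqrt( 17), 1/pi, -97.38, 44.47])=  [ - 97.38 , 1/pi, sqrt( 10 ),  sqrt( 17) , 44.47,61] 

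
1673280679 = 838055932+835224747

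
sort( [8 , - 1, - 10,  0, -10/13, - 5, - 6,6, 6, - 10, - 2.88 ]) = [ - 10 ,-10, - 6 ,- 5, - 2.88, - 1,- 10/13,0,6,6, 8 ] 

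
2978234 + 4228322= 7206556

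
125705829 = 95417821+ 30288008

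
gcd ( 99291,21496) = 1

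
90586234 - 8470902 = 82115332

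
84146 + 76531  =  160677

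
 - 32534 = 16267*( -2 ) 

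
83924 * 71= 5958604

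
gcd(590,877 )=1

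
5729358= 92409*62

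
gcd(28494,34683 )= 3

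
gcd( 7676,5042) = 2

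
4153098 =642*6469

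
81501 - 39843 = 41658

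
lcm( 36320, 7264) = 36320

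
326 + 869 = 1195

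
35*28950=1013250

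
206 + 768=974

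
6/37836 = 1/6306 = 0.00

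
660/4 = 165 = 165.00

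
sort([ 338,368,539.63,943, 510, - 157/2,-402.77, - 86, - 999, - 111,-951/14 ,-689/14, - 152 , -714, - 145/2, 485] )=[ - 999, - 714, - 402.77,-152, - 111, - 86, - 157/2, - 145/2 , - 951/14, - 689/14 , 338,368,  485, 510 , 539.63 , 943]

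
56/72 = 7/9 = 0.78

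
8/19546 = 4/9773 = 0.00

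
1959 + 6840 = 8799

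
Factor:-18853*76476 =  - 1441802028=   -2^2 * 3^1 * 17^1 *1109^1  *6373^1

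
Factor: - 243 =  - 3^5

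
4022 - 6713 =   -  2691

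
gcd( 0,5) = 5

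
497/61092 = 497/61092 = 0.01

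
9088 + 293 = 9381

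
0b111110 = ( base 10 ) 62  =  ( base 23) 2G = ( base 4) 332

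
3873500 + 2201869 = 6075369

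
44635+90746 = 135381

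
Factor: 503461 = 7^1  *71^1*1013^1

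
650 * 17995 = 11696750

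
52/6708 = 1/129 = 0.01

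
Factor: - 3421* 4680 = -16010280  =  - 2^3 * 3^2*5^1*11^1* 13^1*311^1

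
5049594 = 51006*99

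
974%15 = 14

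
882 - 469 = 413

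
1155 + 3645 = 4800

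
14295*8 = 114360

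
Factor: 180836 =2^2*53^1*853^1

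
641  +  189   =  830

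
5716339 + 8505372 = 14221711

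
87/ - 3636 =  - 1 + 1183/1212 = -0.02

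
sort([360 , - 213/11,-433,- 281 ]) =[ - 433,- 281 ,  -  213/11,  360 ]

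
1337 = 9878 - 8541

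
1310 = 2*655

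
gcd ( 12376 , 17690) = 2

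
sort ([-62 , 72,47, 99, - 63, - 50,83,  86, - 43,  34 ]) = [ - 63, - 62, - 50, - 43, 34,  47 , 72, 83,86, 99 ]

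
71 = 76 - 5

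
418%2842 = 418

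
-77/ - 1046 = 77/1046 = 0.07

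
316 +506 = 822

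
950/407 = 2+136/407 = 2.33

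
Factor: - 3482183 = -43^1*47^1*1723^1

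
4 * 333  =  1332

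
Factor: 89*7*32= 19936 = 2^5 * 7^1*89^1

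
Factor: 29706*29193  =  867207258  =  2^1 *3^2 *37^1*263^1*4951^1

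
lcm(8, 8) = 8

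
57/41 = 57/41  =  1.39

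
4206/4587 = 1402/1529 = 0.92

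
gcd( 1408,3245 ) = 11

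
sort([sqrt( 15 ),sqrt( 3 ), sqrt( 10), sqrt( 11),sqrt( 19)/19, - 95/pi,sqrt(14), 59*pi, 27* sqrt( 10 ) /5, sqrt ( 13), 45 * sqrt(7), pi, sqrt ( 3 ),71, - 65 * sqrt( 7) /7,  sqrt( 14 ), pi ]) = [ - 95/pi, - 65*sqrt(7)/7,sqrt( 19)/19,sqrt(3), sqrt( 3 ),  pi, pi, sqrt(10), sqrt( 11), sqrt ( 13),sqrt( 14), sqrt ( 14),sqrt( 15), 27*sqrt( 10)/5, 71, 45*sqrt(7),59*pi]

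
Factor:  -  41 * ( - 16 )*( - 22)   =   - 14432=   - 2^5*11^1*41^1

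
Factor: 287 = 7^1 *41^1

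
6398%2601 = 1196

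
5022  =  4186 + 836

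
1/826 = 1/826 = 0.00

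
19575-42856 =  - 23281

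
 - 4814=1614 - 6428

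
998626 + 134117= 1132743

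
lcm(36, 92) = 828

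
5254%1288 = 102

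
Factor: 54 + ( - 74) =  - 20 = - 2^2*5^1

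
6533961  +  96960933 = 103494894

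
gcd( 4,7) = 1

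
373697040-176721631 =196975409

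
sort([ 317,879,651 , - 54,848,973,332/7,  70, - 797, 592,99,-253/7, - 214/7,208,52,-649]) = [ - 797,-649, - 54,-253/7, - 214/7,332/7,52,70 , 99,208, 317 , 592 , 651,848, 879,973 ] 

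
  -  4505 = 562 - 5067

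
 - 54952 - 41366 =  - 96318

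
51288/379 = 135 + 123/379 = 135.32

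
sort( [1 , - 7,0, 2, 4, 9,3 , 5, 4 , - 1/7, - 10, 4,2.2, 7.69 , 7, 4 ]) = [ - 10, -7, - 1/7, 0,1,2,2.2,3,4,4,  4,4, 5,7,7.69, 9] 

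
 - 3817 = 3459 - 7276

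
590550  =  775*762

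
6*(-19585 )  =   - 117510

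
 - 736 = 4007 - 4743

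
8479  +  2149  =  10628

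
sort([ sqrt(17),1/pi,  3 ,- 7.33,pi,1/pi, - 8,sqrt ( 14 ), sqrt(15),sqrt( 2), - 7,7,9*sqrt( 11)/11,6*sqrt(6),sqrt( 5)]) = [ - 8, - 7.33, - 7,1/pi,1/pi,sqrt(2), sqrt( 5 ),9*sqrt( 11 ) /11,3,pi, sqrt(14),sqrt( 15 ), sqrt(17 ), 7,6*sqrt(6) ] 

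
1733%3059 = 1733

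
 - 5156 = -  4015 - 1141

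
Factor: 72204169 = 653^1*110573^1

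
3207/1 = 3207 = 3207.00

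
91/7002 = 91/7002 = 0.01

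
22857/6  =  3809 + 1/2 =3809.50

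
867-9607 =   -  8740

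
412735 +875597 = 1288332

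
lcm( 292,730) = 1460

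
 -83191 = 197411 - 280602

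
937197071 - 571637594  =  365559477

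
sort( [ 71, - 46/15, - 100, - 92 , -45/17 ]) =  [ - 100, - 92, - 46/15, - 45/17, 71]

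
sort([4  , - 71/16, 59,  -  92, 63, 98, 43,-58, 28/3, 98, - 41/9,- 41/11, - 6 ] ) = [-92,-58,-6,-41/9 , - 71/16,-41/11,4,28/3, 43,  59, 63,98,  98 ] 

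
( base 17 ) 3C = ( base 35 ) 1s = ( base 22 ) 2J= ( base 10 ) 63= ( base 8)77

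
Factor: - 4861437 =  - 3^1*7^2*33071^1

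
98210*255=25043550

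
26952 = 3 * 8984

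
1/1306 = 1/1306 = 0.00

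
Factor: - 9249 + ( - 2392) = - 11641  =  -7^1*1663^1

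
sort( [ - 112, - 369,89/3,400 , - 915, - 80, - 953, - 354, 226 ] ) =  [ - 953,-915, - 369,-354 , - 112 , - 80, 89/3,226, 400 ] 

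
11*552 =6072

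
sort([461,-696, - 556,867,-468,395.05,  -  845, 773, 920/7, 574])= [-845, - 696,  -  556,  -  468,920/7,  395.05,461, 574,773, 867 ] 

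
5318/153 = 5318/153 = 34.76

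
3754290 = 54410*69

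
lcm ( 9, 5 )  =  45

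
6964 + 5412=12376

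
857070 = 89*9630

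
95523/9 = 31841/3  =  10613.67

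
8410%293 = 206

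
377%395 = 377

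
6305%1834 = 803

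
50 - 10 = 40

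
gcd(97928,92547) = 1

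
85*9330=793050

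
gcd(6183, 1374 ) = 687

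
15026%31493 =15026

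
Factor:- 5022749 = -47^1*106867^1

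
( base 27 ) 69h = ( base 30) 54E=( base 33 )48E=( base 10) 4634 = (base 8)11032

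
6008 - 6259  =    -  251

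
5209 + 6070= 11279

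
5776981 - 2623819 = 3153162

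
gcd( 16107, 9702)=21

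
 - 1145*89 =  - 101905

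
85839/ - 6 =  - 14307+1/2 = -14306.50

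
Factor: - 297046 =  - 2^1*19^1*7817^1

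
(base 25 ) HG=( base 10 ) 441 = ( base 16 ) 1B9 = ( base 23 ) j4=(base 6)2013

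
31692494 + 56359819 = 88052313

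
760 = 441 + 319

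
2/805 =2/805 =0.00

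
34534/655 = 34534/655 = 52.72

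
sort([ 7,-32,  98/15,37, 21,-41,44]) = [ - 41 ,-32,98/15, 7, 21,37,44] 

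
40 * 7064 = 282560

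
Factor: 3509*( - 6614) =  - 23208526 = - 2^1*11^2*29^1*3307^1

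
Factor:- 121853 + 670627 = 548774 = 2^1*89^1*3083^1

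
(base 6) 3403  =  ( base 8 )1433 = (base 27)12C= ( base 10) 795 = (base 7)2214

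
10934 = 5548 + 5386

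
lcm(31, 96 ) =2976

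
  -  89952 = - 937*96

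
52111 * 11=573221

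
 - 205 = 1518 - 1723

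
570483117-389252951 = 181230166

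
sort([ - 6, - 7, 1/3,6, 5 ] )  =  [ - 7, - 6, 1/3, 5,6]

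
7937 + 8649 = 16586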